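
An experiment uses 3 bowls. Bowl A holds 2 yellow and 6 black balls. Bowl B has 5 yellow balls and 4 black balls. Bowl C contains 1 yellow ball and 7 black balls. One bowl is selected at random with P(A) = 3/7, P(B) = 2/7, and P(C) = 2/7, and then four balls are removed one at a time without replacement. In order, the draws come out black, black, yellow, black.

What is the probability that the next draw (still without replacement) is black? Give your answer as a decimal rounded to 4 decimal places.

Under each hypothesis, the probability of the observed sequence is: P(data | bowl A) = (6/8)(5/7)(2/6)(4/5) = 0.14286; P(data | bowl B) = (4/9)(3/8)(5/7)(2/6) = 0.039683; P(data | bowl C) = (7/8)(6/7)(1/6)(5/5) = 0.125.
Weighting by the prior gives 3/7 · 0.14286 = 0.061224, 2/7 · 0.039683 = 0.011338, 2/7 · 0.125 = 0.035714; these sum to 0.10828.
Normalising, the posterior is P(bowl A | data) = 0.56545, P(bowl B | data) = 0.10471, P(bowl C | data) = 0.32984.
So P(black next | data) = Σ P(black next | H) P(H | data) = (3/4)(0.56545) + (1/5)(0.10471) + (1)(0.32984) = 0.77487.

0.7749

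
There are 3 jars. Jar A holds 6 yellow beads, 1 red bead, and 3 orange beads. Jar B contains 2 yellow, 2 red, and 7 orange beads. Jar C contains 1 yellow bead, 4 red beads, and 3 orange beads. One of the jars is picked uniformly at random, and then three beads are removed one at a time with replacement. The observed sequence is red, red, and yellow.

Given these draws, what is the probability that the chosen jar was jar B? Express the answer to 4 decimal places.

0.1389

The likelihood of the observed sequence under each hypothesis: P(data | jar A) = (1/10)(1/10)(6/10) = 0.006; P(data | jar B) = (2/11)(2/11)(2/11) = 0.0060105; P(data | jar C) = (4/8)(4/8)(1/8) = 0.03125.
Weighting by the prior gives 1/3 · 0.006 = 0.002, 1/3 · 0.0060105 = 0.0020035, 1/3 · 0.03125 = 0.010417; with total 0.01442.
By Bayes' rule, P(jar B | data) = (0.0020035) / (0.01442) = 0.13894.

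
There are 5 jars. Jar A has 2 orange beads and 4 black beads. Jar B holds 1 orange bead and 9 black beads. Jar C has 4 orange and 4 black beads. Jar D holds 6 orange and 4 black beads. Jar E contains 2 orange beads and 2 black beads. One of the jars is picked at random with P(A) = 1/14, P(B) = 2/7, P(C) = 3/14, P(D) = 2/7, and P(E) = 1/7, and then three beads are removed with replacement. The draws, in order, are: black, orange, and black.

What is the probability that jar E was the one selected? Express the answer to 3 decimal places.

0.169

For each hypothesis, P(data | H) works out to: P(data | jar A) = (4/6)(2/6)(4/6) = 0.14815; P(data | jar B) = (9/10)(1/10)(9/10) = 0.081; P(data | jar C) = (4/8)(4/8)(4/8) = 0.125; P(data | jar D) = (4/10)(6/10)(4/10) = 0.096; P(data | jar E) = (2/4)(2/4)(2/4) = 0.125.
The prior-weighted likelihoods are 1/14 · 0.14815 = 0.010582, 2/7 · 0.081 = 0.023143, 3/14 · 0.125 = 0.026786, 2/7 · 0.096 = 0.027429, 1/7 · 0.125 = 0.017857; with total 0.1058.
Hence P(jar E | data) = (0.017857) / (0.1058) = 0.16879.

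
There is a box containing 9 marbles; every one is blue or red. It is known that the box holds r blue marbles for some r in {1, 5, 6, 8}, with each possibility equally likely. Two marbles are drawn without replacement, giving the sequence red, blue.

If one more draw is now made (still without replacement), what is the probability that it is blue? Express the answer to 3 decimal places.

0.598

For each hypothesis, P(data | H) works out to: P(data | r = 1) = (8/9)(1/8) = 1/9; P(data | r = 5) = (4/9)(5/8) = 5/18; P(data | r = 6) = (3/9)(6/8) = 1/4; P(data | r = 8) = (1/9)(8/8) = 1/9.
Multiplying each by its prior: 1/4 · 1/9 = 1/36, 1/4 · 5/18 = 5/72, 1/4 · 1/4 = 1/16, 1/4 · 1/9 = 1/36; these sum to 3/16.
The posterior is then P(r = 1 | data) = 4/27, P(r = 5 | data) = 10/27, P(r = 6 | data) = 1/3, P(r = 8 | data) = 4/27.
The predictive probability is P(blue next | data) = (0)(4/27) + (4/7)(10/27) + (5/7)(1/3) + (1)(4/27) = 113/189.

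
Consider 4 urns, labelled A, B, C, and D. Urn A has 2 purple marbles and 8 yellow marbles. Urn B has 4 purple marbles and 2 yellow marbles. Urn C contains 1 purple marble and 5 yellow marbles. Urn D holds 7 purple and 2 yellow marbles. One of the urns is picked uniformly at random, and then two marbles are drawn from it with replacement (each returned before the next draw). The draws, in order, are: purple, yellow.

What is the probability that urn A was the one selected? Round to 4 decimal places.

Under each hypothesis, the probability of the observed sequence is: P(data | urn A) = (2/10)(8/10) = 0.16; P(data | urn B) = (4/6)(2/6) = 0.22222; P(data | urn C) = (1/6)(5/6) = 0.13889; P(data | urn D) = (7/9)(2/9) = 0.17284.
Weighting by the prior gives 1/4 · 0.16 = 0.04, 1/4 · 0.22222 = 0.055556, 1/4 · 0.13889 = 0.034722, 1/4 · 0.17284 = 0.04321; these sum to 0.17349.
By Bayes' rule, P(urn A | data) = (0.04) / (0.17349) = 0.23056.

0.2306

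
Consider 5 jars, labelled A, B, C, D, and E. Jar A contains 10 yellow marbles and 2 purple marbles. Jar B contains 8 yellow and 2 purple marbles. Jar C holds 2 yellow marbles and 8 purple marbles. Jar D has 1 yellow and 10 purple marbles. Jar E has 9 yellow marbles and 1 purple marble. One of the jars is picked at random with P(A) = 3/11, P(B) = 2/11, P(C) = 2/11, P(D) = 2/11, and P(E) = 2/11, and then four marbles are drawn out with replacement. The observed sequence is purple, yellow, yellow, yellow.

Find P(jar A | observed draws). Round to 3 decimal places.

0.442

Under each hypothesis, the probability of the observed sequence is: P(data | jar A) = (2/12)(10/12)(10/12)(10/12) = 0.096451; P(data | jar B) = (2/10)(8/10)(8/10)(8/10) = 0.1024; P(data | jar C) = (8/10)(2/10)(2/10)(2/10) = 0.0064; P(data | jar D) = (10/11)(1/11)(1/11)(1/11) = 0.00068301; P(data | jar E) = (1/10)(9/10)(9/10)(9/10) = 0.0729.
The prior-weighted likelihoods are 3/11 · 0.096451 = 0.026305, 2/11 · 0.1024 = 0.018618, 2/11 · 0.0064 = 0.0011636, 2/11 · 0.00068301 = 0.00012418, 2/11 · 0.0729 = 0.013255; these sum to 0.059465.
Therefore the posterior P(jar A | data) = (0.026305) / (0.059465) = 0.44235.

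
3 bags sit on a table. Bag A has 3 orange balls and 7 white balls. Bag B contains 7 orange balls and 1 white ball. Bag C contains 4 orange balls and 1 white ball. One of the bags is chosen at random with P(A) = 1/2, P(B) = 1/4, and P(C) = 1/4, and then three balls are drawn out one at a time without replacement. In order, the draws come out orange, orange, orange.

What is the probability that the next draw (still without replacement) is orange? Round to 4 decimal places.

0.6720

For each hypothesis, P(data | H) works out to: P(data | bag A) = (3/10)(2/9)(1/8) = 1/120; P(data | bag B) = (7/8)(6/7)(5/6) = 5/8; P(data | bag C) = (4/5)(3/4)(2/3) = 2/5.
Multiplying each by its prior: 1/2 · 1/120 = 1/240, 1/4 · 5/8 = 5/32, 1/4 · 2/5 = 1/10; these sum to 25/96.
Dividing through by the total gives posterior P(bag A | data) = 2/125, P(bag B | data) = 3/5, P(bag C | data) = 48/125.
Averaging over the posterior, P(orange next | data) = (0)(2/125) + (4/5)(3/5) + (1/2)(48/125) = 84/125.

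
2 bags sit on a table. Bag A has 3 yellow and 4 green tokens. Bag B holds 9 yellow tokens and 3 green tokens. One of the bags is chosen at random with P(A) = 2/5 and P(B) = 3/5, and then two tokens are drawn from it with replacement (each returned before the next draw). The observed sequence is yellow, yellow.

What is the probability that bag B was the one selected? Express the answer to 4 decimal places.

For each hypothesis, P(data | H) works out to: P(data | bag A) = (3/7)(3/7) = 0.18367; P(data | bag B) = (9/12)(9/12) = 0.5625.
Multiplying each by its prior: 2/5 · 0.18367 = 0.073469, 3/5 · 0.5625 = 0.3375; these sum to 0.41097.
So P(bag B | data) = (0.3375) / (0.41097) = 0.82123.

0.8212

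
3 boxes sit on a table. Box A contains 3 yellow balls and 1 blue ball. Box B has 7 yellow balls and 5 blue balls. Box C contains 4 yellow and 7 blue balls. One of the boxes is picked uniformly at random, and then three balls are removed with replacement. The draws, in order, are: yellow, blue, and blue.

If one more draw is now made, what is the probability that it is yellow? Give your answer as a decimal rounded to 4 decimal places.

For each hypothesis, P(data | H) works out to: P(data | box A) = (3/4)(1/4)(1/4) = 0.046875; P(data | box B) = (7/12)(5/12)(5/12) = 0.10127; P(data | box C) = (4/11)(7/11)(7/11) = 0.14726.
Weighting by the prior gives 1/3 · 0.046875 = 0.015625, 1/3 · 0.10127 = 0.033758, 1/3 · 0.14726 = 0.049086; with total 0.098469.
Dividing through by the total gives posterior P(box A | data) = 0.15868, P(box B | data) = 0.34283, P(box C | data) = 0.49849.
The predictive probability is P(yellow next | data) = (3/4)(0.15868) + (7/12)(0.34283) + (4/11)(0.49849) = 0.50026.

0.5003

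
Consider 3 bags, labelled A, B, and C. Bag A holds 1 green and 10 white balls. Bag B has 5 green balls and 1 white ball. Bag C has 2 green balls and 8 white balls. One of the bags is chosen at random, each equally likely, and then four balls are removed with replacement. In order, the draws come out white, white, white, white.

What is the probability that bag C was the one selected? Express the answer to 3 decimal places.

For each hypothesis, P(data | H) works out to: P(data | bag A) = (10/11)(10/11)(10/11)(10/11) = 0.68301; P(data | bag B) = (1/6)(1/6)(1/6)(1/6) = 0.0007716; P(data | bag C) = (8/10)(8/10)(8/10)(8/10) = 0.4096.
Multiplying each by its prior: 1/3 · 0.68301 = 0.22767, 1/3 · 0.0007716 = 0.0002572, 1/3 · 0.4096 = 0.13653; summing to 0.36446.
Therefore the posterior P(bag C | data) = (0.13653) / (0.36446) = 0.37462.

0.375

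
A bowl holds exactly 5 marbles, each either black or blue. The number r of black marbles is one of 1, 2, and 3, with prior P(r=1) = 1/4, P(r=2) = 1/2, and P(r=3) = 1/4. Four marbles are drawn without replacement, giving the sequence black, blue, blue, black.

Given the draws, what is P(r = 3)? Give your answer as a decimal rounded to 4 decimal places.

For each hypothesis, P(data | H) works out to: P(data | r = 1) = (1/5)(4/4)(3/3)(0/2) = 0; P(data | r = 2) = (2/5)(3/4)(2/3)(1/2) = 1/10; P(data | r = 3) = (3/5)(2/4)(1/3)(2/2) = 1/10.
Multiplying each by its prior: 1/4 · 0 = 0, 1/2 · 1/10 = 1/20, 1/4 · 1/10 = 1/40; summing to 3/40.
So P(r = 3 | data) = (1/40) / (3/40) = 1/3.

0.3333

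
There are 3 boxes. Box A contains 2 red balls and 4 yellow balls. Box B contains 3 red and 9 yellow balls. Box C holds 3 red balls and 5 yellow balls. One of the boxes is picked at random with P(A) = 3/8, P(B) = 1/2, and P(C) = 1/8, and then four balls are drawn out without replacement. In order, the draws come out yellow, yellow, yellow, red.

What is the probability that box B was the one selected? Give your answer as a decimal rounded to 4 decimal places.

0.5010

Under each hypothesis, the probability of the observed sequence is: P(data | box A) = (4/6)(3/5)(2/4)(2/3) = 0.13333; P(data | box B) = (9/12)(8/11)(7/10)(3/9) = 0.12727; P(data | box C) = (5/8)(4/7)(3/6)(3/5) = 0.10714.
Multiplying each by its prior: 3/8 · 0.13333 = 0.05, 1/2 · 0.12727 = 0.063636, 1/8 · 0.10714 = 0.013393; with total 0.12703.
So P(box B | data) = (0.063636) / (0.12703) = 0.50096.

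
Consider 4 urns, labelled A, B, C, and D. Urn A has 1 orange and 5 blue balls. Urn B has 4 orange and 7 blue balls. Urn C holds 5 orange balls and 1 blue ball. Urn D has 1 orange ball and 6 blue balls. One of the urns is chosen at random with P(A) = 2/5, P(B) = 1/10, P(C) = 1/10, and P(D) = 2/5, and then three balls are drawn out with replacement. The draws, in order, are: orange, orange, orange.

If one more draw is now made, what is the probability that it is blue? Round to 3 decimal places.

0.232

Compute the likelihood of the observed sequence for each case: P(data | urn A) = (1/6)(1/6)(1/6) = 0.0046296; P(data | urn B) = (4/11)(4/11)(4/11) = 0.048084; P(data | urn C) = (5/6)(5/6)(5/6) = 0.5787; P(data | urn D) = (1/7)(1/7)(1/7) = 0.0029155.
Multiplying each by its prior: 2/5 · 0.0046296 = 0.0018519, 1/10 · 0.048084 = 0.0048084, 1/10 · 0.5787 = 0.05787, 2/5 · 0.0029155 = 0.0011662; summing to 0.065697.
The posterior is then P(urn A | data) = 0.028188, P(urn B | data) = 0.073191, P(urn C | data) = 0.88087, P(urn D | data) = 0.017751.
So P(blue next | data) = Σ P(blue next | H) P(H | data) = (5/6)(0.028188) + (7/11)(0.073191) + (1/6)(0.88087) + (6/7)(0.017751) = 0.23209.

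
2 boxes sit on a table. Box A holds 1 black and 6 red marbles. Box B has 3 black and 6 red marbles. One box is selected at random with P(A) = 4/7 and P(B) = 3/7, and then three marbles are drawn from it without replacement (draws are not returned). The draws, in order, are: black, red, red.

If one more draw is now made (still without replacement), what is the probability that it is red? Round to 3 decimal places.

Under each hypothesis, the probability of the observed sequence is: P(data | box A) = (1/7)(6/6)(5/5) = 1/7; P(data | box B) = (3/9)(6/8)(5/7) = 5/28.
The prior-weighted likelihoods are 4/7 · 1/7 = 4/49, 3/7 · 5/28 = 15/196; with total 31/196.
Normalising, the posterior is P(box A | data) = 16/31, P(box B | data) = 15/31.
Averaging over the posterior, P(red next | data) = (1)(16/31) + (2/3)(15/31) = 26/31.

0.839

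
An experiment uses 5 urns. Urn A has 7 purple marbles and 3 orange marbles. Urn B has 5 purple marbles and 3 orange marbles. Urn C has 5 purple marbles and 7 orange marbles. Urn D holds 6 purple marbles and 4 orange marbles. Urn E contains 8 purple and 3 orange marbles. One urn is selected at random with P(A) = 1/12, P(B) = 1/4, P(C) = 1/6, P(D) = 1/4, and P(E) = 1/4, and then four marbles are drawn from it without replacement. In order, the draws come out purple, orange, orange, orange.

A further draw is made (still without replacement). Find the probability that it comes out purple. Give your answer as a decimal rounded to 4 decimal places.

0.7003

Under each hypothesis, the probability of the observed sequence is: P(data | urn A) = (7/10)(3/9)(2/8)(1/7) = 0.0083333; P(data | urn B) = (5/8)(3/7)(2/6)(1/5) = 0.017857; P(data | urn C) = (5/12)(7/11)(6/10)(5/9) = 0.088384; P(data | urn D) = (6/10)(4/9)(3/8)(2/7) = 0.028571; P(data | urn E) = (8/11)(3/10)(2/9)(1/8) = 0.0060606.
The prior-weighted likelihoods are 1/12 · 0.0083333 = 0.00069444, 1/4 · 0.017857 = 0.0044643, 1/6 · 0.088384 = 0.014731, 1/4 · 0.028571 = 0.0071429, 1/4 · 0.0060606 = 0.0015152; these sum to 0.028547.
Normalising, the posterior is P(urn A | data) = 0.024326, P(urn B | data) = 0.15638, P(urn C | data) = 0.51601, P(urn D | data) = 0.25021, P(urn E | data) = 0.053075.
The predictive probability is P(purple next | data) = (1)(0.024326) + (1)(0.15638) + (1/2)(0.51601) + (5/6)(0.25021) + (1)(0.053075) = 0.70029.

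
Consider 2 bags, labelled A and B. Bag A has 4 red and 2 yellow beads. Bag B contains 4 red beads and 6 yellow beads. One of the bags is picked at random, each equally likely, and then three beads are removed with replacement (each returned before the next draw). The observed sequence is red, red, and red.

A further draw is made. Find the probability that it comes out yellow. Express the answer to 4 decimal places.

Compute the likelihood of the observed sequence for each case: P(data | bag A) = (4/6)(4/6)(4/6) = 0.2963; P(data | bag B) = (4/10)(4/10)(4/10) = 0.064.
Weighting by the prior gives 1/2 · 0.2963 = 0.14815, 1/2 · 0.064 = 0.032; with total 0.18015.
Normalising, the posterior is P(bag A | data) = 0.82237, P(bag B | data) = 0.17763.
So P(yellow next | data) = Σ P(yellow next | H) P(H | data) = (1/3)(0.82237) + (3/5)(0.17763) = 0.3807.

0.3807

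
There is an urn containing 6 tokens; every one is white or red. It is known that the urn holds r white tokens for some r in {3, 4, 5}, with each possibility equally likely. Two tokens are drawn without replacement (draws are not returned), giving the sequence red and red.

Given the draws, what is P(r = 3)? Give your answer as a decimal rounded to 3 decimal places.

0.750

For each hypothesis, P(data | H) works out to: P(data | r = 3) = (3/6)(2/5) = 1/5; P(data | r = 4) = (2/6)(1/5) = 1/15; P(data | r = 5) = (1/6)(0/5) = 0.
Multiplying each by its prior: 1/3 · 1/5 = 1/15, 1/3 · 1/15 = 1/45, 1/3 · 0 = 0; summing to 4/45.
Hence P(r = 3 | data) = (1/15) / (4/45) = 3/4.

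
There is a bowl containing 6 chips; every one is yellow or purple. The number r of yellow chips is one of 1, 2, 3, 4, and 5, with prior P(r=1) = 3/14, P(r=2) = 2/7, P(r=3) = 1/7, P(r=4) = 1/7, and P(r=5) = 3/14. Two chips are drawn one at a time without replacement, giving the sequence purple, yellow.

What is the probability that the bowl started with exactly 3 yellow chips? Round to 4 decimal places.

0.1875

Under each hypothesis, the probability of the observed sequence is: P(data | r = 1) = (5/6)(1/5) = 1/6; P(data | r = 2) = (4/6)(2/5) = 4/15; P(data | r = 3) = (3/6)(3/5) = 3/10; P(data | r = 4) = (2/6)(4/5) = 4/15; P(data | r = 5) = (1/6)(5/5) = 1/6.
The prior-weighted likelihoods are 3/14 · 1/6 = 1/28, 2/7 · 4/15 = 8/105, 1/7 · 3/10 = 3/70, 1/7 · 4/15 = 4/105, 3/14 · 1/6 = 1/28; summing to 8/35.
So P(r = 3 | data) = (3/70) / (8/35) = 3/16.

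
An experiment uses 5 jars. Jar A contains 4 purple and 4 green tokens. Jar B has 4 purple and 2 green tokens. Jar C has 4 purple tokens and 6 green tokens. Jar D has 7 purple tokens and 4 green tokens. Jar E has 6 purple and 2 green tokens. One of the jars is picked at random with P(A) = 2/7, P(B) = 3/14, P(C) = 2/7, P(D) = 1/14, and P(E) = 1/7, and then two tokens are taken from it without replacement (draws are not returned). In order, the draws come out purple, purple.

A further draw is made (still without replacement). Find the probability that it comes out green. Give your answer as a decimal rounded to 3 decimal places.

The likelihood of the observed sequence under each hypothesis: P(data | jar A) = (4/8)(3/7) = 0.21429; P(data | jar B) = (4/6)(3/5) = 0.4; P(data | jar C) = (4/10)(3/9) = 0.13333; P(data | jar D) = (7/11)(6/10) = 0.38182; P(data | jar E) = (6/8)(5/7) = 0.53571.
The prior-weighted likelihoods are 2/7 · 0.21429 = 0.061224, 3/14 · 0.4 = 0.085714, 2/7 · 0.13333 = 0.038095, 1/14 · 0.38182 = 0.027273, 1/7 · 0.53571 = 0.076531; these sum to 0.28884.
Normalising, the posterior is P(jar A | data) = 0.21197, P(jar B | data) = 0.29676, P(jar C | data) = 0.13189, P(jar D | data) = 0.094422, P(jar E | data) = 0.26496.
The predictive probability is P(green next | data) = (2/3)(0.21197) + (1/2)(0.29676) + (3/4)(0.13189) + (4/9)(0.094422) + (1/3)(0.26496) = 0.5189.

0.519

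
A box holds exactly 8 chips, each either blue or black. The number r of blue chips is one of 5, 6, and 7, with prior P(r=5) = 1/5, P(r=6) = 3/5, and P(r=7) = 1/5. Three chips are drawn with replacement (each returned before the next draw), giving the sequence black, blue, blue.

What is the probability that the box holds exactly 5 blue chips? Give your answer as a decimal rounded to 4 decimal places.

0.2206

For each hypothesis, P(data | H) works out to: P(data | r = 5) = (3/8)(5/8)(5/8) = 0.14648; P(data | r = 6) = (2/8)(6/8)(6/8) = 0.14062; P(data | r = 7) = (1/8)(7/8)(7/8) = 0.095703.
The prior-weighted likelihoods are 1/5 · 0.14648 = 0.029297, 3/5 · 0.14062 = 0.084375, 1/5 · 0.095703 = 0.019141; with total 0.13281.
So P(r = 5 | data) = (0.029297) / (0.13281) = 0.22059.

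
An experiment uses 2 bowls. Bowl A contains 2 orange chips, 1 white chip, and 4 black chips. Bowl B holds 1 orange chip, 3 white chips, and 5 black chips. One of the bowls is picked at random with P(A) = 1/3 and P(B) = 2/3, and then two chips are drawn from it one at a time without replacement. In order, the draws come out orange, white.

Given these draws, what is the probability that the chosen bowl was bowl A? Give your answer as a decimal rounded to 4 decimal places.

0.3636

Compute the likelihood of the observed sequence for each case: P(data | bowl A) = (2/7)(1/6) = 1/21; P(data | bowl B) = (1/9)(3/8) = 1/24.
Weighting by the prior gives 1/3 · 1/21 = 1/63, 2/3 · 1/24 = 1/36; summing to 11/252.
So P(bowl A | data) = (1/63) / (11/252) = 4/11.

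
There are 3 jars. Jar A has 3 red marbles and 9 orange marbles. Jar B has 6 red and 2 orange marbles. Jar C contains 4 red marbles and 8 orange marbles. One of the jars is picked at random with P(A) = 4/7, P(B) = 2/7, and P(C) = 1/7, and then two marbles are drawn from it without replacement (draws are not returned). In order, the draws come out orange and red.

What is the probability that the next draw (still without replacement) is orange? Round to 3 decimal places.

Compute the likelihood of the observed sequence for each case: P(data | jar A) = (9/12)(3/11) = 0.20455; P(data | jar B) = (2/8)(6/7) = 0.21429; P(data | jar C) = (8/12)(4/11) = 0.24242.
Multiplying each by its prior: 4/7 · 0.20455 = 0.11688, 2/7 · 0.21429 = 0.061224, 1/7 · 0.24242 = 0.034632; summing to 0.21274.
Normalising, the posterior is P(jar A | data) = 0.54942, P(jar B | data) = 0.28779, P(jar C | data) = 0.16279.
Averaging over the posterior, P(orange next | data) = (4/5)(0.54942) + (1/6)(0.28779) + (7/10)(0.16279) = 0.60145.

0.601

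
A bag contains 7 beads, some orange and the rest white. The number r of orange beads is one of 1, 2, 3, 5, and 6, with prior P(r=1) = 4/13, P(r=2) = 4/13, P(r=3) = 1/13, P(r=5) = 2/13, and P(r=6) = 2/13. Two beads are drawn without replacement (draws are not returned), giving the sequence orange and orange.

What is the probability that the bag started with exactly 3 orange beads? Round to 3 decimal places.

0.053

Compute the likelihood of the observed sequence for each case: P(data | r = 1) = (1/7)(0/6) = 0; P(data | r = 2) = (2/7)(1/6) = 1/21; P(data | r = 3) = (3/7)(2/6) = 1/7; P(data | r = 5) = (5/7)(4/6) = 10/21; P(data | r = 6) = (6/7)(5/6) = 5/7.
The prior-weighted likelihoods are 4/13 · 0 = 0, 4/13 · 1/21 = 4/273, 1/13 · 1/7 = 1/91, 2/13 · 10/21 = 20/273, 2/13 · 5/7 = 10/91; with total 19/91.
So P(r = 3 | data) = (1/91) / (19/91) = 1/19.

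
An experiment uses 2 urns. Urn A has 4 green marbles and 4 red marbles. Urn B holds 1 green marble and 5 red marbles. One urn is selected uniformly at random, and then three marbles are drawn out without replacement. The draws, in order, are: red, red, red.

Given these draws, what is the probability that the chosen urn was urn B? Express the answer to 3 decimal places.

0.875

For each hypothesis, P(data | H) works out to: P(data | urn A) = (4/8)(3/7)(2/6) = 1/14; P(data | urn B) = (5/6)(4/5)(3/4) = 1/2.
Multiplying each by its prior: 1/2 · 1/14 = 1/28, 1/2 · 1/2 = 1/4; summing to 2/7.
Hence P(urn B | data) = (1/4) / (2/7) = 7/8.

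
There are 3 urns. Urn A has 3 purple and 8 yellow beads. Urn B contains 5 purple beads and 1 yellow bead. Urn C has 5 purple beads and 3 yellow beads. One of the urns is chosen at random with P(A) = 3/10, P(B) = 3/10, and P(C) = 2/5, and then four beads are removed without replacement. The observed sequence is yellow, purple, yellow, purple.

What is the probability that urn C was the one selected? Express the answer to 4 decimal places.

0.6918

Compute the likelihood of the observed sequence for each case: P(data | urn A) = (8/11)(3/10)(7/9)(2/8) = 0.042424; P(data | urn B) = (1/6)(5/5)(0/4) = 0; P(data | urn C) = (3/8)(5/7)(2/6)(4/5) = 0.071429.
Multiplying each by its prior: 3/10 · 0.042424 = 0.012727, 3/10 · 0 = 0, 2/5 · 0.071429 = 0.028571; these sum to 0.041299.
So P(urn C | data) = (0.028571) / (0.041299) = 0.69182.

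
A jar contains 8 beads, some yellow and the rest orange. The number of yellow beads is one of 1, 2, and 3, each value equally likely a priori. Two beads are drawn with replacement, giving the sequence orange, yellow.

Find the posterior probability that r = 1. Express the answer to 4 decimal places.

0.2059

Compute the likelihood of the observed sequence for each case: P(data | r = 1) = (7/8)(1/8) = 7/64; P(data | r = 2) = (6/8)(2/8) = 3/16; P(data | r = 3) = (5/8)(3/8) = 15/64.
Multiplying each by its prior: 1/3 · 7/64 = 7/192, 1/3 · 3/16 = 1/16, 1/3 · 15/64 = 5/64; these sum to 17/96.
Hence P(r = 1 | data) = (7/192) / (17/96) = 7/34.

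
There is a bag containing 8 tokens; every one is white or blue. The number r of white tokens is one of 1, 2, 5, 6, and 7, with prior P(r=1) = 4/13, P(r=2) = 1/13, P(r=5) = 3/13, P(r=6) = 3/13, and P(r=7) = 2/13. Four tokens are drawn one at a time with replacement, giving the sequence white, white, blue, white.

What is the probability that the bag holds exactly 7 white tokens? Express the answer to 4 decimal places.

0.2155

The likelihood of the observed sequence under each hypothesis: P(data | r = 1) = (1/8)(1/8)(7/8)(1/8) = 0.001709; P(data | r = 2) = (2/8)(2/8)(6/8)(2/8) = 0.011719; P(data | r = 5) = (5/8)(5/8)(3/8)(5/8) = 0.091553; P(data | r = 6) = (6/8)(6/8)(2/8)(6/8) = 0.10547; P(data | r = 7) = (7/8)(7/8)(1/8)(7/8) = 0.08374.
Multiplying each by its prior: 4/13 · 0.001709 = 0.00052584, 1/13 · 0.011719 = 0.00090144, 3/13 · 0.091553 = 0.021128, 3/13 · 0.10547 = 0.024339, 2/13 · 0.08374 = 0.012883; these sum to 0.059777.
Hence P(r = 7 | data) = (0.012883) / (0.059777) = 0.21552.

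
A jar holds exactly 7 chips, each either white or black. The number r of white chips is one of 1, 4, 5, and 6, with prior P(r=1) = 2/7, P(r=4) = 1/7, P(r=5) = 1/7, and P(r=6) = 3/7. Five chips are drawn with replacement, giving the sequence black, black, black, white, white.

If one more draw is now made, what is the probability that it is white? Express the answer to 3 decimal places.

The likelihood of the observed sequence under each hypothesis: P(data | r = 1) = (6/7)(6/7)(6/7)(1/7)(1/7) = 0.012852; P(data | r = 4) = (3/7)(3/7)(3/7)(4/7)(4/7) = 0.025704; P(data | r = 5) = (2/7)(2/7)(2/7)(5/7)(5/7) = 0.0119; P(data | r = 6) = (1/7)(1/7)(1/7)(6/7)(6/7) = 0.002142.
Weighting by the prior gives 2/7 · 0.012852 = 0.0036719, 1/7 · 0.025704 = 0.0036719, 1/7 · 0.0119 = 0.0017, 3/7 · 0.002142 = 0.00091798; summing to 0.0099618.
Normalising, the posterior is P(r = 1 | data) = 0.3686, P(r = 4 | data) = 0.3686, P(r = 5 | data) = 0.17065, P(r = 6 | data) = 0.09215.
The predictive probability is P(white next | data) = (1/7)(0.3686) + (4/7)(0.3686) + (5/7)(0.17065) + (6/7)(0.09215) = 0.46416.

0.464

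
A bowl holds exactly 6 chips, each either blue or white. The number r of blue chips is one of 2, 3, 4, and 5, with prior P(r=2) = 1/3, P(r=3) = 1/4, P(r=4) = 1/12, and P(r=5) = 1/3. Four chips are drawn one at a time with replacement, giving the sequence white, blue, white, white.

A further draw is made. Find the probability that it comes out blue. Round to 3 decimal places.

The likelihood of the observed sequence under each hypothesis: P(data | r = 2) = (4/6)(2/6)(4/6)(4/6) = 0.098765; P(data | r = 3) = (3/6)(3/6)(3/6)(3/6) = 0.0625; P(data | r = 4) = (2/6)(4/6)(2/6)(2/6) = 0.024691; P(data | r = 5) = (1/6)(5/6)(1/6)(1/6) = 0.003858.
Multiplying each by its prior: 1/3 · 0.098765 = 0.032922, 1/4 · 0.0625 = 0.015625, 1/12 · 0.024691 = 0.0020576, 1/3 · 0.003858 = 0.001286; these sum to 0.05189.
The posterior is then P(r = 2 | data) = 0.63445, P(r = 3 | data) = 0.30112, P(r = 4 | data) = 0.039653, P(r = 5 | data) = 0.024783.
So P(blue next | data) = Σ P(blue next | H) P(H | data) = (1/3)(0.63445) + (1/2)(0.30112) + (2/3)(0.039653) + (5/6)(0.024783) = 0.40913.

0.409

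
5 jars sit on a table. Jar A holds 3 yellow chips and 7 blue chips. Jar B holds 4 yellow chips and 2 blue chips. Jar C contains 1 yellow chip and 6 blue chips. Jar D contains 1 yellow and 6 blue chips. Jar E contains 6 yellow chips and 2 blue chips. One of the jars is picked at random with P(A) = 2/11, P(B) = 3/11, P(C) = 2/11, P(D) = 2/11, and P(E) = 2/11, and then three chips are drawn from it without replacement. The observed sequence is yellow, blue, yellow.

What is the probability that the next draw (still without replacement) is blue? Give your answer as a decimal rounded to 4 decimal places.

0.3459

Under each hypothesis, the probability of the observed sequence is: P(data | jar A) = (3/10)(7/9)(2/8) = 7/120; P(data | jar B) = (4/6)(2/5)(3/4) = 1/5; P(data | jar C) = (1/7)(6/6)(0/5) = 0; P(data | jar D) = (1/7)(6/6)(0/5) = 0; P(data | jar E) = (6/8)(2/7)(5/6) = 5/28.
The prior-weighted likelihoods are 2/11 · 7/120 = 7/660, 3/11 · 1/5 = 3/55, 2/11 · 0 = 0, 2/11 · 0 = 0, 2/11 · 5/28 = 5/154; these sum to 41/420.
Dividing through by the total gives posterior P(jar A | data) = 49/451, P(jar B | data) = 252/451, P(jar C | data) = 0, P(jar D | data) = 0, P(jar E | data) = 150/451.
So P(blue next | data) = Σ P(blue next | H) P(H | data) = (6/7)(49/451) + (1/3)(252/451) + (1/5)(150/451) = 156/451.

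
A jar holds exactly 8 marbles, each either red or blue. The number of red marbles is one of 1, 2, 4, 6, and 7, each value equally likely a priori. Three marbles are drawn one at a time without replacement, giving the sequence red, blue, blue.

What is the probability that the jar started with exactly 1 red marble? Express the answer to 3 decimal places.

0.259

Under each hypothesis, the probability of the observed sequence is: P(data | r = 1) = (1/8)(7/7)(6/6) = 1/8; P(data | r = 2) = (2/8)(6/7)(5/6) = 5/28; P(data | r = 4) = (4/8)(4/7)(3/6) = 1/7; P(data | r = 6) = (6/8)(2/7)(1/6) = 1/28; P(data | r = 7) = (7/8)(1/7)(0/6) = 0.
Weighting by the prior gives 1/5 · 1/8 = 1/40, 1/5 · 5/28 = 1/28, 1/5 · 1/7 = 1/35, 1/5 · 1/28 = 1/140, 1/5 · 0 = 0; these sum to 27/280.
Hence P(r = 1 | data) = (1/40) / (27/280) = 7/27.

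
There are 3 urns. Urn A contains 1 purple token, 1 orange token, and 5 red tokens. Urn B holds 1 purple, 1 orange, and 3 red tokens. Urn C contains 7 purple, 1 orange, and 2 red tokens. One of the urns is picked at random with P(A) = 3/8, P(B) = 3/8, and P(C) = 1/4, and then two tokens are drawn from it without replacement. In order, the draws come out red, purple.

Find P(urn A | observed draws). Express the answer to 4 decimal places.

0.3194

For each hypothesis, P(data | H) works out to: P(data | urn A) = (5/7)(1/6) = 0.11905; P(data | urn B) = (3/5)(1/4) = 0.15; P(data | urn C) = (2/10)(7/9) = 0.15556.
The prior-weighted likelihoods are 3/8 · 0.11905 = 0.044643, 3/8 · 0.15 = 0.05625, 1/4 · 0.15556 = 0.038889; summing to 0.13978.
So P(urn A | data) = (0.044643) / (0.13978) = 0.31938.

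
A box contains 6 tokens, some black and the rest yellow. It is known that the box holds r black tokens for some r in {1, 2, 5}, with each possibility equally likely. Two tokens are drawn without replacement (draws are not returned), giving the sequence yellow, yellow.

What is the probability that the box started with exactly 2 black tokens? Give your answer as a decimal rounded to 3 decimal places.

0.375

Under each hypothesis, the probability of the observed sequence is: P(data | r = 1) = (5/6)(4/5) = 2/3; P(data | r = 2) = (4/6)(3/5) = 2/5; P(data | r = 5) = (1/6)(0/5) = 0.
The prior-weighted likelihoods are 1/3 · 2/3 = 2/9, 1/3 · 2/5 = 2/15, 1/3 · 0 = 0; summing to 16/45.
By Bayes' rule, P(r = 2 | data) = (2/15) / (16/45) = 3/8.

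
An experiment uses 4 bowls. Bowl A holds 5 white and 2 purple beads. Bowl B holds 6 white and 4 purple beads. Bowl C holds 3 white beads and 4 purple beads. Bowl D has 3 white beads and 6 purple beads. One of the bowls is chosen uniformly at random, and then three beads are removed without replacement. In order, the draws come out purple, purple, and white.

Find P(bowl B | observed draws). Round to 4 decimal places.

0.2010

Under each hypothesis, the probability of the observed sequence is: P(data | bowl A) = (2/7)(1/6)(5/5) = 0.047619; P(data | bowl B) = (4/10)(3/9)(6/8) = 0.1; P(data | bowl C) = (4/7)(3/6)(3/5) = 0.17143; P(data | bowl D) = (6/9)(5/8)(3/7) = 0.17857.
Multiplying each by its prior: 1/4 · 0.047619 = 0.011905, 1/4 · 0.1 = 0.025, 1/4 · 0.17143 = 0.042857, 1/4 · 0.17857 = 0.044643; with total 0.1244.
So P(bowl B | data) = (0.025) / (0.1244) = 0.20096.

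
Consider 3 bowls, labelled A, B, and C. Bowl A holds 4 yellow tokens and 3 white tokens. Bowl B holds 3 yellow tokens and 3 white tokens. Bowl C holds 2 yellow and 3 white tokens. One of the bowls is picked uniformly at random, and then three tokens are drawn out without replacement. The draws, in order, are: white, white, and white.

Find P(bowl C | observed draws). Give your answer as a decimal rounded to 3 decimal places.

0.560

Compute the likelihood of the observed sequence for each case: P(data | bowl A) = (3/7)(2/6)(1/5) = 1/35; P(data | bowl B) = (3/6)(2/5)(1/4) = 1/20; P(data | bowl C) = (3/5)(2/4)(1/3) = 1/10.
The prior-weighted likelihoods are 1/3 · 1/35 = 1/105, 1/3 · 1/20 = 1/60, 1/3 · 1/10 = 1/30; with total 5/84.
So P(bowl C | data) = (1/30) / (5/84) = 14/25.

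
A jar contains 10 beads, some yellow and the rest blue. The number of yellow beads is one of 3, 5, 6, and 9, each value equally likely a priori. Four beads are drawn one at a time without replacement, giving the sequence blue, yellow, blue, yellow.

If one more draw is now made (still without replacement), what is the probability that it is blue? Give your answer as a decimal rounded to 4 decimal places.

Compute the likelihood of the observed sequence for each case: P(data | r = 3) = (7/10)(3/9)(6/8)(2/7) = 0.05; P(data | r = 5) = (5/10)(5/9)(4/8)(4/7) = 0.079365; P(data | r = 6) = (4/10)(6/9)(3/8)(5/7) = 0.071429; P(data | r = 9) = (1/10)(9/9)(0/8) = 0.
The prior-weighted likelihoods are 1/4 · 0.05 = 0.0125, 1/4 · 0.079365 = 0.019841, 1/4 · 0.071429 = 0.017857, 1/4 · 0 = 0; with total 0.050198.
Dividing through by the total gives posterior P(r = 3 | data) = 0.24901, P(r = 5 | data) = 0.39526, P(r = 6 | data) = 0.35573, P(r = 9 | data) = 0.
So P(blue next | data) = Σ P(blue next | H) P(H | data) = (5/6)(0.24901) + (1/2)(0.39526) + (1/3)(0.35573) = 0.52372.

0.5237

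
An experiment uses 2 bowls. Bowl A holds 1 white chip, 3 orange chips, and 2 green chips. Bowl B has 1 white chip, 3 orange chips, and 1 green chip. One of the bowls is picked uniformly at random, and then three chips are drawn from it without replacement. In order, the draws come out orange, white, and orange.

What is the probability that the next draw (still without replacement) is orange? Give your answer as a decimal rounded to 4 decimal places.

0.4444

Under each hypothesis, the probability of the observed sequence is: P(data | bowl A) = (3/6)(1/5)(2/4) = 1/20; P(data | bowl B) = (3/5)(1/4)(2/3) = 1/10.
Weighting by the prior gives 1/2 · 1/20 = 1/40, 1/2 · 1/10 = 1/20; summing to 3/40.
The posterior is then P(bowl A | data) = 1/3, P(bowl B | data) = 2/3.
So P(orange next | data) = Σ P(orange next | H) P(H | data) = (1/3)(1/3) + (1/2)(2/3) = 4/9.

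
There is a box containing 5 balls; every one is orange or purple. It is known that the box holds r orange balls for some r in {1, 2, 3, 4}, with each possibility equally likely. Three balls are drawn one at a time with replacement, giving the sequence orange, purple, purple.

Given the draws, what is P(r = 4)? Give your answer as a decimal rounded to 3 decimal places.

0.080

Compute the likelihood of the observed sequence for each case: P(data | r = 1) = (1/5)(4/5)(4/5) = 16/125; P(data | r = 2) = (2/5)(3/5)(3/5) = 18/125; P(data | r = 3) = (3/5)(2/5)(2/5) = 12/125; P(data | r = 4) = (4/5)(1/5)(1/5) = 4/125.
Multiplying each by its prior: 1/4 · 16/125 = 4/125, 1/4 · 18/125 = 9/250, 1/4 · 12/125 = 3/125, 1/4 · 4/125 = 1/125; summing to 1/10.
Hence P(r = 4 | data) = (1/125) / (1/10) = 2/25.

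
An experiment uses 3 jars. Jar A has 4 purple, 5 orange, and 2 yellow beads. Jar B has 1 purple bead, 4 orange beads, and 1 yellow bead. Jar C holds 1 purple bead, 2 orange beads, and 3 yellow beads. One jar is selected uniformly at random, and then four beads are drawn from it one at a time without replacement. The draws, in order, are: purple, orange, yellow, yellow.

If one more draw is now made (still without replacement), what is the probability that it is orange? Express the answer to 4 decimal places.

0.5094

Compute the likelihood of the observed sequence for each case: P(data | jar A) = (4/11)(5/10)(2/9)(1/8) = 0.0050505; P(data | jar B) = (1/6)(4/5)(1/4)(0/3) = 0; P(data | jar C) = (1/6)(2/5)(3/4)(2/3) = 0.033333.
The prior-weighted likelihoods are 1/3 · 0.0050505 = 0.0016835, 1/3 · 0 = 0, 1/3 · 0.033333 = 0.011111; these sum to 0.012795.
Dividing through by the total gives posterior P(jar A | data) = 0.13158, P(jar B | data) = 0, P(jar C | data) = 0.86842.
The predictive probability is P(orange next | data) = (4/7)(0.13158) + (1/2)(0.86842) = 0.5094.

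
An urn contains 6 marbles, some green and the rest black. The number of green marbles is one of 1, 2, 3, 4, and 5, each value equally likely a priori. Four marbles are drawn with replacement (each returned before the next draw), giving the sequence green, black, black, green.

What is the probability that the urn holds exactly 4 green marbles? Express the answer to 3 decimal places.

The likelihood of the observed sequence under each hypothesis: P(data | r = 1) = (1/6)(5/6)(5/6)(1/6) = 0.01929; P(data | r = 2) = (2/6)(4/6)(4/6)(2/6) = 0.049383; P(data | r = 3) = (3/6)(3/6)(3/6)(3/6) = 0.0625; P(data | r = 4) = (4/6)(2/6)(2/6)(4/6) = 0.049383; P(data | r = 5) = (5/6)(1/6)(1/6)(5/6) = 0.01929.
Multiplying each by its prior: 1/5 · 0.01929 = 0.003858, 1/5 · 0.049383 = 0.0098765, 1/5 · 0.0625 = 0.0125, 1/5 · 0.049383 = 0.0098765, 1/5 · 0.01929 = 0.003858; with total 0.039969.
Hence P(r = 4 | data) = (0.0098765) / (0.039969) = 0.2471.

0.247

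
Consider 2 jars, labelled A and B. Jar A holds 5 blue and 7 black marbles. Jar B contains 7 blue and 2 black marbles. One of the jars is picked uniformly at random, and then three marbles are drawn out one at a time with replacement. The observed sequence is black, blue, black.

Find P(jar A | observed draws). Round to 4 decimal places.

Under each hypothesis, the probability of the observed sequence is: P(data | jar A) = (7/12)(5/12)(7/12) = 0.14178; P(data | jar B) = (2/9)(7/9)(2/9) = 0.038409.
Multiplying each by its prior: 1/2 · 0.14178 = 0.070891, 1/2 · 0.038409 = 0.019204; these sum to 0.090096.
Therefore the posterior P(jar A | data) = (0.070891) / (0.090096) = 0.78684.

0.7868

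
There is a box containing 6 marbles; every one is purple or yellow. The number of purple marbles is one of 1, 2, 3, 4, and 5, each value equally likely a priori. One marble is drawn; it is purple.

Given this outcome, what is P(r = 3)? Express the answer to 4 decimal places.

Compute the likelihood of this draw for each case: P(data | r = 1) = (1/6) = 1/6; P(data | r = 2) = (2/6) = 1/3; P(data | r = 3) = (3/6) = 1/2; P(data | r = 4) = (4/6) = 2/3; P(data | r = 5) = (5/6) = 5/6.
The prior-weighted likelihoods are 1/5 · 1/6 = 1/30, 1/5 · 1/3 = 1/15, 1/5 · 1/2 = 1/10, 1/5 · 2/3 = 2/15, 1/5 · 5/6 = 1/6; summing to 1/2.
So P(r = 3 | data) = (1/10) / (1/2) = 1/5.

0.2000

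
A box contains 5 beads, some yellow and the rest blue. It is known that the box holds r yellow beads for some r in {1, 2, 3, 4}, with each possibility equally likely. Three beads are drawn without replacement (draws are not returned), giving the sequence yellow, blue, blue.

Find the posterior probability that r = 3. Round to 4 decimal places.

Under each hypothesis, the probability of the observed sequence is: P(data | r = 1) = (1/5)(4/4)(3/3) = 1/5; P(data | r = 2) = (2/5)(3/4)(2/3) = 1/5; P(data | r = 3) = (3/5)(2/4)(1/3) = 1/10; P(data | r = 4) = (4/5)(1/4)(0/3) = 0.
Multiplying each by its prior: 1/4 · 1/5 = 1/20, 1/4 · 1/5 = 1/20, 1/4 · 1/10 = 1/40, 1/4 · 0 = 0; summing to 1/8.
So P(r = 3 | data) = (1/40) / (1/8) = 1/5.

0.2000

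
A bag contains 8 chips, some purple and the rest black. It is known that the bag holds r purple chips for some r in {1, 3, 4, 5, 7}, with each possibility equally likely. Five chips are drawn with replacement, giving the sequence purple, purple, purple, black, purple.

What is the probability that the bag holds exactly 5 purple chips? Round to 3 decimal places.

For each hypothesis, P(data | H) works out to: P(data | r = 1) = (1/8)(1/8)(1/8)(7/8)(1/8) = 0.00021362; P(data | r = 3) = (3/8)(3/8)(3/8)(5/8)(3/8) = 0.01236; P(data | r = 4) = (4/8)(4/8)(4/8)(4/8)(4/8) = 0.03125; P(data | r = 5) = (5/8)(5/8)(5/8)(3/8)(5/8) = 0.05722; P(data | r = 7) = (7/8)(7/8)(7/8)(1/8)(7/8) = 0.073273.
Weighting by the prior gives 1/5 · 0.00021362 = 4.2725e-05, 1/5 · 0.01236 = 0.0024719, 1/5 · 0.03125 = 0.00625, 1/5 · 0.05722 = 0.011444, 1/5 · 0.073273 = 0.014655; with total 0.034863.
Hence P(r = 5 | data) = (0.011444) / (0.034863) = 0.32826.

0.328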